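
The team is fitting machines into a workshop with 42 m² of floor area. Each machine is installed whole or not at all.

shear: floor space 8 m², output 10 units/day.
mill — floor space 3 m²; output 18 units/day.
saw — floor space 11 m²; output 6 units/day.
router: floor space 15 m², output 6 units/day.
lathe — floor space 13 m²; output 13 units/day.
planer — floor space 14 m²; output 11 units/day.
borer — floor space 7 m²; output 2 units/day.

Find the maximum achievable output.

52

Take shear, mill, lathe, and planer: floor space 8 + 3 + 13 + 14 = 38 ≤ 42, output 10 + 18 + 13 + 11 = 52.
No other feasible combination does better.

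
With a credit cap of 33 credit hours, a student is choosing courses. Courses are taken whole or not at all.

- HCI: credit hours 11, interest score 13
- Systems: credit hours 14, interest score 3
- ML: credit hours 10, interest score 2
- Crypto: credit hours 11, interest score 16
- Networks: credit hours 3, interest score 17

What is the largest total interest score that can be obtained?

46

This is a 0-1 knapsack instance.
Take HCI, Crypto, and Networks: credit hours 11 + 11 + 3 = 25 ≤ 33, interest score 13 + 16 + 17 = 46.
No other feasible combination does better.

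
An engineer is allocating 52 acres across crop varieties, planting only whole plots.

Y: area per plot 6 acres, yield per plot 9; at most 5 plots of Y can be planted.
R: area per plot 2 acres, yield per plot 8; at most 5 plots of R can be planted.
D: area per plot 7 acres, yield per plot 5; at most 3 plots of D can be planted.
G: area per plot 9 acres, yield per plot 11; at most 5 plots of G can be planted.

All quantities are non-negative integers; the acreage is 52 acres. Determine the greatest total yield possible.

98

4×Y, 5×R, and 2×G: area 52 ≤ 52, yield 4·9 + 5·8 + 2·11 = 98.
5×Y, 5×R, and 1×G: area 49 ≤ 52, yield 5·9 + 5·8 + 1·11 = 96.
Best is 98.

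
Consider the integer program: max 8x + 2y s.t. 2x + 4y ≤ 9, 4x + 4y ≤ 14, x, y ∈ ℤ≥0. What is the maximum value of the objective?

(x,y)=(3,0) is feasible, giving 24.
(x,y)=(2,1) is feasible, giving 18.
(x,y)=(2,0) is feasible, giving 16.
Maximum is 24 at (x,y)=(3,0).

24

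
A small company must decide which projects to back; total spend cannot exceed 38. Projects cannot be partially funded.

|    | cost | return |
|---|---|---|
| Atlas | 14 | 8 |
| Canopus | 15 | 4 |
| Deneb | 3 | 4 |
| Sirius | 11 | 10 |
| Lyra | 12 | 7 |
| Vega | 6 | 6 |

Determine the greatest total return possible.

This is a 0-1 knapsack instance.
Atlas + Deneb + Lyra + Vega: cost 14 + 3 + 12 + 6 = 35 ≤ 38, return 8 + 4 + 7 + 6 = 25.
Deneb + Sirius + Lyra + Vega: cost 3 + 11 + 12 + 6 = 32 ≤ 38, return 4 + 10 + 7 + 6 = 27.
Atlas + Deneb + Sirius + Vega: cost 14 + 3 + 11 + 6 = 34 ≤ 38, return 8 + 4 + 10 + 6 = 28.
Best is Atlas, Deneb, Sirius, and Vega with total return 28.

28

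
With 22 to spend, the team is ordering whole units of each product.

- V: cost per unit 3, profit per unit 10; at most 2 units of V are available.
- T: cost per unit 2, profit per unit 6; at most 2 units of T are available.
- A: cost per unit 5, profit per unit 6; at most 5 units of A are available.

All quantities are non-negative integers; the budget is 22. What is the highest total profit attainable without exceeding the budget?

This is a bounded integer knapsack.
V has the best ratio (10/3); taking only V gives at most 2×10 = 20 (stopped by the supply cap of 2).
Mixing does better — 2×V, 2×T, and 2×A: cost 20 ≤ 22, profit 2·10 + 2·6 + 2·6 = 44.

44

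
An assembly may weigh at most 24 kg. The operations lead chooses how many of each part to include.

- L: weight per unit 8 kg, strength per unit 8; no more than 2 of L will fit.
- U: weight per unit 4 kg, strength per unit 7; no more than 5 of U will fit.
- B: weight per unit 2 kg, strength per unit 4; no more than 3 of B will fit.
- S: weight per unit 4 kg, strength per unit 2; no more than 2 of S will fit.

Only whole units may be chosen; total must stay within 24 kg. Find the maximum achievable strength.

43

B has the best ratio (4/2); taking only B gives at most 3×4 = 12 (stopped by the supply cap of 3).
Mixing does better — 5×U and 2×B: weight 24 ≤ 24, strength 5·7 + 2·4 = 43.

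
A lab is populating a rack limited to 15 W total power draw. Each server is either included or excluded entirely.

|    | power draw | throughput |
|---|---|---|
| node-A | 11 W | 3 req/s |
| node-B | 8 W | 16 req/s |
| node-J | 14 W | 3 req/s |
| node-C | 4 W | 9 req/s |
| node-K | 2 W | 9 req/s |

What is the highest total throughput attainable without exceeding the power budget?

This is an integer program with binary decision variables.
node-B + node-C + node-K: power draw 8 + 4 + 2 = 14 ≤ 15, throughput 16 + 9 + 9 = 34.
node-B + node-K: power draw 8 + 2 = 10 ≤ 15, throughput 16 + 9 = 25.
node-B + node-C: power draw 8 + 4 = 12 ≤ 15, throughput 16 + 9 = 25.
Best is node-B, node-C, and node-K with total throughput 34.

34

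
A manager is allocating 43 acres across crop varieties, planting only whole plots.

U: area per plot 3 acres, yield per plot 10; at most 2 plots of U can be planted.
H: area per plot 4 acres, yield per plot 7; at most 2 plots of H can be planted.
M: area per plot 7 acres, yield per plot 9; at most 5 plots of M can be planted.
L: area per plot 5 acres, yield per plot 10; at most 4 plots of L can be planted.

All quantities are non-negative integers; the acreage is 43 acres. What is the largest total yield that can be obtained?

Take 2×U, 2×H, 1×M, and 4×L: area 41 ≤ 43, yield 2·10 + 2·7 + 1·9 + 4·10 = 83.
U has the best ratio (10/3) and is taken to its limit of 2; remaining capacity is filled optimally with the others.

83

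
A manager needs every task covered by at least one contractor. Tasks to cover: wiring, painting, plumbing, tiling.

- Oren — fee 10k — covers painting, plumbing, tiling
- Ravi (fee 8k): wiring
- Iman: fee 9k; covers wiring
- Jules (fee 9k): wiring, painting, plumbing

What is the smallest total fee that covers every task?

Choose Oren and Ravi: together they cover wiring, painting, plumbing, tiling — every task.
Total fee: 10 + 8 = 18.

18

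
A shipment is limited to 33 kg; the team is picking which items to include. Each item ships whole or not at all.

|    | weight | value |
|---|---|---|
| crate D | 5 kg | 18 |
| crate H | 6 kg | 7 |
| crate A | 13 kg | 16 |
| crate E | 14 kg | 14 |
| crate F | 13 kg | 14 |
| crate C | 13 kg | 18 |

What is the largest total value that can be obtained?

Allowing fractional choices, the relaxed optimum would be about 54.3, but items are indivisible.
crate D + crate A + crate C: weight 5 + 13 + 13 = 31 ≤ 33, value 18 + 16 + 18 = 52.
crate D + crate F + crate C: weight 5 + 13 + 13 = 31 ≤ 33, value 18 + 14 + 18 = 50.
crate D + crate E + crate C: weight 5 + 14 + 13 = 32 ≤ 33, value 18 + 14 + 18 = 50.
Best is crate D, crate A, and crate C with total value 52.

52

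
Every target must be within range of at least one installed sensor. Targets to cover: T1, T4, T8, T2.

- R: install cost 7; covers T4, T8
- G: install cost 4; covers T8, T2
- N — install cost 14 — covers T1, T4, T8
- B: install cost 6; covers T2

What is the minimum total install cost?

The greedy cost-per-new-target heuristic would pick G, R, and N for 25, but a cheaper cover exists.
Choose G and N: together they cover T1, T4, T8, T2 — every target.
Total install cost: 4 + 14 = 18.
No cover costs less than 18.

18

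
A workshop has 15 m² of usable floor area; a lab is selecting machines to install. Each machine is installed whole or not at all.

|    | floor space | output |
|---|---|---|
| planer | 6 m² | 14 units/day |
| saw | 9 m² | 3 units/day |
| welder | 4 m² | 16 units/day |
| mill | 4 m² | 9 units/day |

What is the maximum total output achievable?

This is a 0-1 knapsack instance.
Take planer, welder, and mill: floor space 6 + 4 + 4 = 14 ≤ 15, output 14 + 16 + 9 = 39.
No other feasible combination does better.

39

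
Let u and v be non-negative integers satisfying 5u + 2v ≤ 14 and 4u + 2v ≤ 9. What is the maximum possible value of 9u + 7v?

28

(u,v)=(0,4): 5·0+2·4=8≤14, 4·0+2·4=8≤9, objective 28.
(u,v)=(0,3): 5·0+2·3=6≤14, 4·0+2·3=6≤9, objective 21.
Maximum is 28 at (u,v)=(0,4).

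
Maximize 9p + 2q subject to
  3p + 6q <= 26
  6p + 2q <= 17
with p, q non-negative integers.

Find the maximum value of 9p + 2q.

Relaxing integrality, the LP optimum is 25.50 at (p,q) = (2.83, 0), which is not an integer point.
(p,q)=(2,2): 3·2+6·2=18≤26, 6·2+2·2=16≤17, objective 22.
(p,q)=(2,1): 3·2+6·1=12≤26, 6·2+2·1=14≤17, objective 20.
Maximum is 22 at (p,q)=(2,2).

22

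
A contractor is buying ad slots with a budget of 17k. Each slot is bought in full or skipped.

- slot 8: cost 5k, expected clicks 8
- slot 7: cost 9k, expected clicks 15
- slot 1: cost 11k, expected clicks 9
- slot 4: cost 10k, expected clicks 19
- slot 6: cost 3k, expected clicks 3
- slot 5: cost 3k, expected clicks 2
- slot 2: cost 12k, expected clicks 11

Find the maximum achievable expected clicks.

slot 8 + slot 4: cost 5 + 10 = 15 ≤ 17, expected clicks 8 + 19 = 27.
slot 8 + slot 7 + slot 6: cost 5 + 9 + 3 = 17 ≤ 17, expected clicks 8 + 15 + 3 = 26.
slot 8 + slot 7 + slot 5: cost 5 + 9 + 3 = 17 ≤ 17, expected clicks 8 + 15 + 2 = 25.
Best is slot 8 and slot 4 with total expected clicks 27.

27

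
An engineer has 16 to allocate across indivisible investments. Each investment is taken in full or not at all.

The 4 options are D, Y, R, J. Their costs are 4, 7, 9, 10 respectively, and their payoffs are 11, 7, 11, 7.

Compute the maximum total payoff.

22

Allowing fractional choices, the relaxed optimum would be about 25.0, but investments are indivisible.
D + Y: cost 4 + 7 = 11 ≤ 16, payoff 11 + 7 = 18.
D + J: cost 4 + 10 = 14 ≤ 16, payoff 11 + 7 = 18.
D + R: cost 4 + 9 = 13 ≤ 16, payoff 11 + 11 = 22.
Best is D and R with total payoff 22.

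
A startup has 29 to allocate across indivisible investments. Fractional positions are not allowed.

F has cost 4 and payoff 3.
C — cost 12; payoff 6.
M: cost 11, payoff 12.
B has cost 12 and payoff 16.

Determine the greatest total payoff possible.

31

Allowing fractional choices, the relaxed optimum would be about 32.0, but investments are indivisible.
M + B: cost 11 + 12 = 23 ≤ 29, payoff 12 + 16 = 28.
F + M + B: cost 4 + 11 + 12 = 27 ≤ 29, payoff 3 + 12 + 16 = 31.
Best is F, M, and B with total payoff 31.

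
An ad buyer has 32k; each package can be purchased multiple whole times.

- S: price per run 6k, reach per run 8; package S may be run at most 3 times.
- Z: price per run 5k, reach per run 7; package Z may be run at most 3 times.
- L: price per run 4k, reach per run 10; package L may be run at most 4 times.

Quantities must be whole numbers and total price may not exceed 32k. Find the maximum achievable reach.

L has the best ratio (10/4); taking only L gives at most 4×10 = 40 (stopped by the supply cap of 4).
Mixing does better — 1×S, 2×Z, and 4×L: price 32 ≤ 32, reach 1·8 + 2·7 + 4·10 = 62.

62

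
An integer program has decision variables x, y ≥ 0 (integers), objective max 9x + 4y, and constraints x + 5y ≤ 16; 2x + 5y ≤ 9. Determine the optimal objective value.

(x,y)=(4,0): 1·4+5·0=4≤16, 2·4+5·0=8≤9, objective 36.
(x,y)=(3,0): 1·3+5·0=3≤16, 2·3+5·0=6≤9, objective 27.
The best lattice point is (4,0), giving 36.

36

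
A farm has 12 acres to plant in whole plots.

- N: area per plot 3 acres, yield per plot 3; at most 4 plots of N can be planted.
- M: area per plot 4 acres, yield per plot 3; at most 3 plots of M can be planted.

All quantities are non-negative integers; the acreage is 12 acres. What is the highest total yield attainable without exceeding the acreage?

Take 4×N: area 12 ≤ 12, yield 4·3 = 12.
N has the best ratio (3/3) and is taken to its limit of 4; remaining capacity is filled optimally with the others.

12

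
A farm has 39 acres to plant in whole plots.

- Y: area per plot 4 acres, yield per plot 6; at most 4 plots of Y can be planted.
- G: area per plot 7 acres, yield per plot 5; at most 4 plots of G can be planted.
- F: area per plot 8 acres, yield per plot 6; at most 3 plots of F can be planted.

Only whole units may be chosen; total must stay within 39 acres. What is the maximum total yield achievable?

This is a bounded integer knapsack.
4×Y, 2×G, and 1×F: area 38 ≤ 39, yield 4·6 + 2·5 + 1·6 = 40.
4×Y, 1×G, and 2×F: area 39 ≤ 39, yield 4·6 + 1·5 + 2·6 = 41.
Best is 41.

41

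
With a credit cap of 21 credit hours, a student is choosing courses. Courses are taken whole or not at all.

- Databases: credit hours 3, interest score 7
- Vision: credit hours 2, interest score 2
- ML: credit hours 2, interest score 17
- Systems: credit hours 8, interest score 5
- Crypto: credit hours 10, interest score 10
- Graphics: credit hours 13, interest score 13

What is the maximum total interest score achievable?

Take Databases, Vision, ML, and Graphics: credit hours 3 + 2 + 2 + 13 = 20 ≤ 21, interest score 7 + 2 + 17 + 13 = 39.
No other feasible combination does better.

39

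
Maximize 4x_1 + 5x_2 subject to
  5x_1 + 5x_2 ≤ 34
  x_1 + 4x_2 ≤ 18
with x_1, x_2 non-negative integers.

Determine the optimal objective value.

28

(x_1,x_2)=(2,4): 5·2+5·4=30≤34, 1·2+4·4=18≤18, objective 28.
(x_1,x_2)=(3,3): 5·3+5·3=30≤34, 1·3+4·3=15≤18, objective 27.
(x_1,x_2)=(4,2): 5·4+5·2=30≤34, 1·4+4·2=12≤18, objective 26.
(x_1,x_2)=(1,4): 5·1+5·4=25≤34, 1·1+4·4=17≤18, objective 24.
Maximum is 28 at (x_1,x_2)=(2,4).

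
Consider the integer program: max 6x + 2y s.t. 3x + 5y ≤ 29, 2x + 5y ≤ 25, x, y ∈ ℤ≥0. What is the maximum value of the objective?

54

The continuous relaxation peaks at (9.67, 0) with value 58.00; rounding to a feasible lattice point costs some objective.
(x,y)=(9,0) is feasible, giving 54.
(x,y)=(8,1) is feasible, giving 50.
No feasible integer point exceeds 54.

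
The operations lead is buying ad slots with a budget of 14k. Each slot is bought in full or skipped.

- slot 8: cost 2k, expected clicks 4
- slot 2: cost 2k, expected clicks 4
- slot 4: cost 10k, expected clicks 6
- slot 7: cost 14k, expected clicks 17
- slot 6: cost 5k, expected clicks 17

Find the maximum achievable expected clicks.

25

Treat it as a binary knapsack problem.
Allowing fractional choices, the relaxed optimum would be about 31.1, but ad slots are indivisible.
slot 8 + slot 6: cost 2 + 5 = 7 ≤ 14, expected clicks 4 + 17 = 21.
slot 8 + slot 2 + slot 6: cost 2 + 2 + 5 = 9 ≤ 14, expected clicks 4 + 4 + 17 = 25.
Best is slot 8, slot 2, and slot 6 with total expected clicks 25.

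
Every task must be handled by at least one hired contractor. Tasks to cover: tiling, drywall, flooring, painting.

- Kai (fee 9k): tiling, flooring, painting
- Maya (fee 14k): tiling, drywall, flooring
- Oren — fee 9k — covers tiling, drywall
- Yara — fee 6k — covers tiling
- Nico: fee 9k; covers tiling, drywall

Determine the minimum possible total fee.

18

Choose Kai and Oren: together they cover tiling, drywall, flooring, painting — every task.
Total fee: 9 + 9 = 18.
No cover costs less than 18.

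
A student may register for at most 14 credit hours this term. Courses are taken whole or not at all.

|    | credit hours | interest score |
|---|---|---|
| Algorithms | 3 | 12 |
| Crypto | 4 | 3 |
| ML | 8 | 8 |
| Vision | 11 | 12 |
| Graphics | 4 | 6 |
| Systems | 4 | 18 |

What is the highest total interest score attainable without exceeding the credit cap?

Allowing fractional choices, the relaxed optimum would be about 39.3, but courses are indivisible.
Algorithms + Crypto + Systems: credit hours 3 + 4 + 4 = 11 ≤ 14, interest score 12 + 3 + 18 = 33.
Algorithms + Graphics + Systems: credit hours 3 + 4 + 4 = 11 ≤ 14, interest score 12 + 6 + 18 = 36.
Best is Algorithms, Graphics, and Systems with total interest score 36.

36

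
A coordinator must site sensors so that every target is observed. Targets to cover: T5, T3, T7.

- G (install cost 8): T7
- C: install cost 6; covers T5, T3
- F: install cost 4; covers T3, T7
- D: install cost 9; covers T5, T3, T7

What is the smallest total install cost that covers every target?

9

D alone covers T5, T3, T7 — every target.
Total install cost: 9.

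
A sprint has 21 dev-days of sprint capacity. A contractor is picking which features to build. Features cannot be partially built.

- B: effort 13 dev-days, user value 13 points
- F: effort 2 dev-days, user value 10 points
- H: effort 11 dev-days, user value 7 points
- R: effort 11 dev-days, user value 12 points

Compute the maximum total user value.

23

Allowing fractional choices, the relaxed optimum would be about 30.0, but features are indivisible.
F + R: effort 2 + 11 = 13 ≤ 21, user value 10 + 12 = 22.
B + F: effort 13 + 2 = 15 ≤ 21, user value 13 + 10 = 23.
Best is B and F with total user value 23.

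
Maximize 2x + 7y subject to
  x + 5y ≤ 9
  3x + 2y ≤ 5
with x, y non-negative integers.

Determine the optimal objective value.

9

The continuous relaxation peaks at (0.538, 1.69) with value 12.92; rounding to a feasible lattice point costs some objective.
(x,y)=(1,1): 1·1+5·1=6≤9, 3·1+2·1=5≤5, objective 9.
(x,y)=(0,1): 1·0+5·1=5≤9, 3·0+2·1=2≤5, objective 7.
(x,y)=(1,0): 1·1+5·0=1≤9, 3·1+2·0=3≤5, objective 2.
(x,y)=(0,0): 1·0+5·0=0≤9, 3·0+2·0=0≤5, objective 0.
No feasible integer point exceeds 9.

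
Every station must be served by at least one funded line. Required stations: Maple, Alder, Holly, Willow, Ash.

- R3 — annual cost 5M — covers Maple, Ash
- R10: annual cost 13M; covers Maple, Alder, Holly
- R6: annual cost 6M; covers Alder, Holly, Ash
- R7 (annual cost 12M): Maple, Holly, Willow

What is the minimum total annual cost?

This is a weighted set-cover instance.
The greedy cost-per-new-station heuristic would pick R6, R3, and R7 for 23, but a cheaper cover exists.
Choose R6 and R7: together they cover Maple, Alder, Holly, Willow, Ash — every station.
Total annual cost: 6 + 12 = 18.
No cover costs less than 18.

18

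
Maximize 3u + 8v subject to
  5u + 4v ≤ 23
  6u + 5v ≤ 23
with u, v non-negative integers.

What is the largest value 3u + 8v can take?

(u,v)=(0,4): 5·0+4·4=16≤23, 6·0+5·4=20≤23, objective 32.
(u,v)=(1,3): 5·1+4·3=17≤23, 6·1+5·3=21≤23, objective 27.
(u,v)=(0,3): 5·0+4·3=12≤23, 6·0+5·3=15≤23, objective 24.
The best lattice point is (0,4), giving 32.

32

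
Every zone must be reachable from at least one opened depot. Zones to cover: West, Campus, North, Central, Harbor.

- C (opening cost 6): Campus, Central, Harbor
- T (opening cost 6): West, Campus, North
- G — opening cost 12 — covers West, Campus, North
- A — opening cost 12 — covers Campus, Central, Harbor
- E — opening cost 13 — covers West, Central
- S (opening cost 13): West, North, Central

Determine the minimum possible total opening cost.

12

Choose C and T: together they cover West, Campus, North, Central, Harbor — every zone.
Total opening cost: 6 + 6 = 12.
No cover costs less than 12.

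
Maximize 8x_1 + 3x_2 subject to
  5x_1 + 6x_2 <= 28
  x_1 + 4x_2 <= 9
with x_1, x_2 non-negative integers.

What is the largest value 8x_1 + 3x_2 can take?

The continuous relaxation peaks at (5.6, 0) with value 44.80; rounding to a feasible lattice point costs some objective.
(x_1,x_2)=(5,0): 5·5+6·0=25≤28, 1·5+4·0=5≤9, objective 40.
(x_1,x_2)=(4,1): 5·4+6·1=26≤28, 1·4+4·1=8≤9, objective 35.
(x_1,x_2)=(4,0): 5·4+6·0=20≤28, 1·4+4·0=4≤9, objective 32.
No feasible integer point exceeds 40.

40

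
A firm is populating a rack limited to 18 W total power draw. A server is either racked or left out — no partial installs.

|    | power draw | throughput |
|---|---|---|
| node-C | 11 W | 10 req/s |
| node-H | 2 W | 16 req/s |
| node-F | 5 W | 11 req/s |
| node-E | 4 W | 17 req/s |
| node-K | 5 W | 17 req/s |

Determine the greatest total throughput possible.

61

node-F + node-E + node-K: power draw 5 + 4 + 5 = 14 ≤ 18, throughput 11 + 17 + 17 = 45.
node-H + node-F + node-E + node-K: power draw 2 + 5 + 4 + 5 = 16 ≤ 18, throughput 16 + 11 + 17 + 17 = 61.
node-H + node-E + node-K: power draw 2 + 4 + 5 = 11 ≤ 18, throughput 16 + 17 + 17 = 50.
Best is node-H, node-F, node-E, and node-K with total throughput 61.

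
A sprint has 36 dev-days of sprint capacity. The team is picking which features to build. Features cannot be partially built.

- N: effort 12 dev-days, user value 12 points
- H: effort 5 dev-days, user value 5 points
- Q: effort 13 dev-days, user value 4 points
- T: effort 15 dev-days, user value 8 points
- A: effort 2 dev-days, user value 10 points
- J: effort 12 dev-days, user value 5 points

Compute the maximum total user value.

35

N + H + A + J: effort 12 + 5 + 2 + 12 = 31 ≤ 36, user value 12 + 5 + 10 + 5 = 32.
N + H + T + A: effort 12 + 5 + 15 + 2 = 34 ≤ 36, user value 12 + 5 + 8 + 10 = 35.
Best is N, H, T, and A with total user value 35.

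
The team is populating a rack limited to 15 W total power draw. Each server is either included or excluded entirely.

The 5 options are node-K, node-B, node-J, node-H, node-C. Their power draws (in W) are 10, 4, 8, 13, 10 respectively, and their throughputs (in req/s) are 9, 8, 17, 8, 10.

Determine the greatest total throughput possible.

node-B + node-C: power draw 4 + 10 = 14 ≤ 15, throughput 8 + 10 = 18.
node-B + node-J: power draw 4 + 8 = 12 ≤ 15, throughput 8 + 17 = 25.
Best is node-B and node-J with total throughput 25.

25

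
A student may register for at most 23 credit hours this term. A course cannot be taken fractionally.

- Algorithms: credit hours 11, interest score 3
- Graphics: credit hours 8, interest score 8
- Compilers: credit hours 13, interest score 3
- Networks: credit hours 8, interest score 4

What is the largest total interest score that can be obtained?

Graphics + Networks: credit hours 8 + 8 = 16 ≤ 23, interest score 8 + 4 = 12.
Graphics + Compilers: credit hours 8 + 13 = 21 ≤ 23, interest score 8 + 3 = 11.
Algorithms + Graphics: credit hours 11 + 8 = 19 ≤ 23, interest score 3 + 8 = 11.
Best is Graphics and Networks with total interest score 12.

12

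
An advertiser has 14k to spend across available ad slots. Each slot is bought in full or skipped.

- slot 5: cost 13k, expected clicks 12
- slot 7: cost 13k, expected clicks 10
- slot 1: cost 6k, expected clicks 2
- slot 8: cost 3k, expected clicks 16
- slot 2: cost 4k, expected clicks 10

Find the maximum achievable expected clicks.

Take slot 1, slot 8, and slot 2: cost 6 + 3 + 4 = 13 ≤ 14, expected clicks 2 + 16 + 10 = 28.
No other feasible combination does better.

28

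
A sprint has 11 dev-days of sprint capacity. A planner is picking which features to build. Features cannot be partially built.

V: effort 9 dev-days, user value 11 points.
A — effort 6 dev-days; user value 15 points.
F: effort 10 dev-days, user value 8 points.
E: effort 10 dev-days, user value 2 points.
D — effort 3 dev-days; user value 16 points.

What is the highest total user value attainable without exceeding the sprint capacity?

Allowing fractional choices, the relaxed optimum would be about 33.4, but features are indivisible.
A: effort 6 ≤ 11, user value 15.
D: effort 3 ≤ 11, user value 16.
A + D: effort 6 + 3 = 9 ≤ 11, user value 15 + 16 = 31.
Best is A and D with total user value 31.

31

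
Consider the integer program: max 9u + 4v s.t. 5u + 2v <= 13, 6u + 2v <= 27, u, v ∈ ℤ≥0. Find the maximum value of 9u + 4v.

25

The continuous relaxation peaks at (0, 6.5) with value 26.00; rounding to a feasible lattice point costs some objective.
(u,v)=(1,4): 5·1+2·4=13≤13, 6·1+2·4=14≤27, objective 25.
(u,v)=(0,6): 5·0+2·6=12≤13, 6·0+2·6=12≤27, objective 24.
(u,v)=(1,3): 5·1+2·3=11≤13, 6·1+2·3=12≤27, objective 21.
No feasible integer point exceeds 25.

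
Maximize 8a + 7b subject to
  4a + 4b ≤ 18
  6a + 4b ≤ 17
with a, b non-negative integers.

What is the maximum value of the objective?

28

Relaxing integrality, the LP optimum is 29.75 at (a,b) = (0, 4.25), which is not an integer point.
(a,b)=(0,4): 4·0+4·4=16≤18, 6·0+4·4=16≤17, objective 28.
(a,b)=(0,3): 4·0+4·3=12≤18, 6·0+4·3=12≤17, objective 21.
No feasible integer point exceeds 28.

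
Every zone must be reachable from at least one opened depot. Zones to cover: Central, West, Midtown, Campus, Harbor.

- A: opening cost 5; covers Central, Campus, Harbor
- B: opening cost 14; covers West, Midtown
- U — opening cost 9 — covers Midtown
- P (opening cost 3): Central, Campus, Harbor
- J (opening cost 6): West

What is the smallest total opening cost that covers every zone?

17

The greedy cost-per-new-zone heuristic would pick P, J, and U for 18, but a cheaper cover exists.
Choose B and P: together they cover Central, West, Midtown, Campus, Harbor — every zone.
Total opening cost: 14 + 3 = 17.
No cover costs less than 17.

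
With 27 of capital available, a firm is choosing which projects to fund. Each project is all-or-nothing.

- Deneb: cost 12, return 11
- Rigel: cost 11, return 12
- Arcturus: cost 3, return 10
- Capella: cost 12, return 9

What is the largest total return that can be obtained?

This is an integer program with binary decision variables.
Allowing fractional choices, the relaxed optimum would be about 33.8, but projects are indivisible.
Rigel + Arcturus + Capella: cost 11 + 3 + 12 = 26 ≤ 27, return 12 + 10 + 9 = 31.
Deneb + Rigel + Arcturus: cost 12 + 11 + 3 = 26 ≤ 27, return 11 + 12 + 10 = 33.
Deneb + Arcturus + Capella: cost 12 + 3 + 12 = 27 ≤ 27, return 11 + 10 + 9 = 30.
Best is Deneb, Rigel, and Arcturus with total return 33.

33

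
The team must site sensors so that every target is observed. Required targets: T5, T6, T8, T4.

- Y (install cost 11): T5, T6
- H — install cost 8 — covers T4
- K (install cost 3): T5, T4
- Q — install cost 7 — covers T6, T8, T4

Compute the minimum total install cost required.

10

This is an integer covering problem.
Choose K and Q: together they cover T5, T6, T8, T4 — every target.
Total install cost: 3 + 7 = 10.
No cover costs less than 10.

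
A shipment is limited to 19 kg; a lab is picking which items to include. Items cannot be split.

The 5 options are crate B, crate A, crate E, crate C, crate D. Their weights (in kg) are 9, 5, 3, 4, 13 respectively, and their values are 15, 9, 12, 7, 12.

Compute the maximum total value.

Allowing fractional choices, the relaxed optimum would be about 39.7, but items are indivisible.
crate B + crate A + crate E: weight 9 + 5 + 3 = 17 ≤ 19, value 15 + 9 + 12 = 36.
crate B + crate E + crate C: weight 9 + 3 + 4 = 16 ≤ 19, value 15 + 12 + 7 = 34.
Best is crate B, crate A, and crate E with total value 36.

36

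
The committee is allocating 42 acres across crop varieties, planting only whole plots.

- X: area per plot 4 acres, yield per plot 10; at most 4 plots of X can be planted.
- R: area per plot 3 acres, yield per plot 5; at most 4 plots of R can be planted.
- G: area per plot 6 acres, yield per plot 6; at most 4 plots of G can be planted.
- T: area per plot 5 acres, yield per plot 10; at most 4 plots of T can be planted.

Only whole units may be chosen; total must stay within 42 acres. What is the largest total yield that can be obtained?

4×X, 2×R, and 4×T: area 42 ≤ 42, yield 4·10 + 2·5 + 4·10 = 90.
4×X, 1×G, and 4×T: area 42 ≤ 42, yield 4·10 + 1·6 + 4·10 = 86.
Best is 90.

90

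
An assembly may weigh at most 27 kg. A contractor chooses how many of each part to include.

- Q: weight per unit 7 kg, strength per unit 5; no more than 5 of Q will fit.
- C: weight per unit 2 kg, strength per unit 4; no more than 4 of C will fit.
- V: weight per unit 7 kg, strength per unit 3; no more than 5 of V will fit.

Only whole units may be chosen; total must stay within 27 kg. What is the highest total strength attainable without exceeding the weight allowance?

3×Q and 3×C: weight 27 ≤ 27, strength 3·5 + 3·4 = 27.
2×Q and 4×C: weight 22 ≤ 27, strength 2·5 + 4·4 = 26.
Best is 27.

27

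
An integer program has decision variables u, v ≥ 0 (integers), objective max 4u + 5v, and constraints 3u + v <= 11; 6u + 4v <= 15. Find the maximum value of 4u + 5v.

15

The continuous relaxation peaks at (0, 3.75) with value 18.75; rounding to a feasible lattice point costs some objective.
(u,v)=(0,3): 3·0+1·3=3≤11, 6·0+4·3=12≤15, objective 15.
(u,v)=(1,2): 3·1+1·2=5≤11, 6·1+4·2=14≤15, objective 14.
(u,v)=(0,2): 3·0+1·2=2≤11, 6·0+4·2=8≤15, objective 10.
No feasible integer point exceeds 15.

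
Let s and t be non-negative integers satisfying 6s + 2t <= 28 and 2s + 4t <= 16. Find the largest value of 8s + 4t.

(s,t)=(4,2) is feasible, giving 40.
(s,t)=(4,1) is feasible, giving 36.
(s,t)=(3,2) is feasible, giving 32.
No feasible integer point exceeds 40.

40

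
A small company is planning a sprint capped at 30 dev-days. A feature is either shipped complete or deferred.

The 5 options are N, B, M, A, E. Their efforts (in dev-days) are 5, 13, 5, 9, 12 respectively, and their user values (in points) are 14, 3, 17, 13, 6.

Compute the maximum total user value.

Take N, M, and A: effort 5 + 5 + 9 = 19 ≤ 30, user value 14 + 17 + 13 = 44.
No other feasible combination does better.

44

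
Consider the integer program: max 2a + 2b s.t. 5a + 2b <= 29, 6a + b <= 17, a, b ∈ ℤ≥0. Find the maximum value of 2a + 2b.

(a,b)=(0,14) is feasible, giving 28.
(a,b)=(0,13) is feasible, giving 26.
Maximum is 28 at (a,b)=(0,14).

28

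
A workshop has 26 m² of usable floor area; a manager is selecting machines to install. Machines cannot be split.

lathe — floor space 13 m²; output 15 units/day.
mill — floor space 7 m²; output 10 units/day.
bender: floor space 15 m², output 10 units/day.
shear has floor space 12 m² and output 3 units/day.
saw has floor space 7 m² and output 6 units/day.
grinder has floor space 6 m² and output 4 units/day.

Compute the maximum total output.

Take lathe, mill, and grinder: floor space 13 + 7 + 6 = 26 ≤ 26, output 15 + 10 + 4 = 29.
No other feasible combination does better.

29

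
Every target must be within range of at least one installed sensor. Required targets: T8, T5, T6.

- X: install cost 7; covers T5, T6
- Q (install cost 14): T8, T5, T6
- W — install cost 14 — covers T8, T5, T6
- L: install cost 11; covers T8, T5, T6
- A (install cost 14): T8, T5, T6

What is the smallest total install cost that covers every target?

The greedy cost-per-new-target heuristic would pick X and L for 18, but a cheaper cover exists.
L alone covers T8, T5, T6 — every target.
Total install cost: 11.
No cover costs less than 11.

11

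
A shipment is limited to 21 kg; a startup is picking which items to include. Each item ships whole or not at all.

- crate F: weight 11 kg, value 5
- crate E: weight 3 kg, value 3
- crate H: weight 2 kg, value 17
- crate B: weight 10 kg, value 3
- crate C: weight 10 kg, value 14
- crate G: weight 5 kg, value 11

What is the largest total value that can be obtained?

45

Treat it as a binary knapsack problem.
Take crate E, crate H, crate C, and crate G: weight 3 + 2 + 10 + 5 = 20 ≤ 21, value 3 + 17 + 14 + 11 = 45.
No other feasible combination does better.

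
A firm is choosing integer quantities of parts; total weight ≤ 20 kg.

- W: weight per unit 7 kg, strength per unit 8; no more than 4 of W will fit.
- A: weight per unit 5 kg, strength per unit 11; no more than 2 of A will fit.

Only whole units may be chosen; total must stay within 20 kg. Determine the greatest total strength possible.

30

Take 1×W and 2×A: weight 17 ≤ 20, strength 1·8 + 2·11 = 30.
A has the best ratio (11/5) and is taken to its limit of 2; remaining capacity is filled optimally with the others.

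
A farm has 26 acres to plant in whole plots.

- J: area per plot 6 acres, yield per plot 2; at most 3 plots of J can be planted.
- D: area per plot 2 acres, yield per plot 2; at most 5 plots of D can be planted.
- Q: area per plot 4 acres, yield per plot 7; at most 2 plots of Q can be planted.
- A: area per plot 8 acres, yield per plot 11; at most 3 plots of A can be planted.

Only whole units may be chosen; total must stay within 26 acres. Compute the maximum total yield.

38

This is a bounded integer knapsack.
2×Q and 2×A: area 24 ≤ 26, yield 2·7 + 2·11 = 36.
1×D, 2×Q, and 2×A: area 26 ≤ 26, yield 1·2 + 2·7 + 2·11 = 38.
Best is 38.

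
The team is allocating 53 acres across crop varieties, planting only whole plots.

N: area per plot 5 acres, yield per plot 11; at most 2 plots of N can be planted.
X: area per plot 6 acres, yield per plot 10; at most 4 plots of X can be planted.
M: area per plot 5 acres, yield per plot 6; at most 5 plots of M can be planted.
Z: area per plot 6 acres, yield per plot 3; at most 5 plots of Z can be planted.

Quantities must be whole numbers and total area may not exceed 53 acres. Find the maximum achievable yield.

82

2×N, 4×X, and 3×M: area 49 ≤ 53, yield 2·11 + 4·10 + 3·6 = 80.
2×N, 3×X, and 5×M: area 53 ≤ 53, yield 2·11 + 3·10 + 5·6 = 82.
Best is 82.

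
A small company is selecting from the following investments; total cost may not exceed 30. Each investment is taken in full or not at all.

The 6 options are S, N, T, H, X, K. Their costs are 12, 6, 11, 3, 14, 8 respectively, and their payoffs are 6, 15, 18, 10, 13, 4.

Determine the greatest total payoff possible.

Allowing fractional choices, the relaxed optimum would be about 52.3, but investments are indivisible.
T + H + X: cost 11 + 3 + 14 = 28 ≤ 30, payoff 18 + 10 + 13 = 41.
N + T + H + K: cost 6 + 11 + 3 + 8 = 28 ≤ 30, payoff 15 + 18 + 10 + 4 = 47.
N + T + H: cost 6 + 11 + 3 = 20 ≤ 30, payoff 15 + 18 + 10 = 43.
Best is N, T, H, and K with total payoff 47.

47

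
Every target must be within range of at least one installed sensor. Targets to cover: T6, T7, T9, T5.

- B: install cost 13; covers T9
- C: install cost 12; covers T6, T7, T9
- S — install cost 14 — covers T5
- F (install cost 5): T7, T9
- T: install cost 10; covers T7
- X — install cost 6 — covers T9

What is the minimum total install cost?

26

The greedy cost-per-new-target heuristic would pick F, C, and S for 31, but a cheaper cover exists.
Choose C and S: together they cover T6, T7, T9, T5 — every target.
Total install cost: 12 + 14 = 26.
No cover costs less than 26.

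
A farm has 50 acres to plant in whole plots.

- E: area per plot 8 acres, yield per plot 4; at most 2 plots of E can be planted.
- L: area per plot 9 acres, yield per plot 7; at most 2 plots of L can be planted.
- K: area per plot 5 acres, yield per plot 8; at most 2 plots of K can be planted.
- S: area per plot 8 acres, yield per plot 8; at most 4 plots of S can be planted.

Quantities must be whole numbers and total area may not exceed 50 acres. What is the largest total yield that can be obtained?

52

Take 1×E, 2×K, and 4×S: area 50 ≤ 50, yield 1·4 + 2·8 + 4·8 = 52.
K has the best ratio (8/5) and is taken to its limit of 2; remaining capacity is filled optimally with the others.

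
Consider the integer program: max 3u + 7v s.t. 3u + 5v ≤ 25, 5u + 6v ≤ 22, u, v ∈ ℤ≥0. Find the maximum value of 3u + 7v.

Relaxing integrality, the LP optimum is 25.67 at (u,v) = (0, 3.67), which is not an integer point.
(u,v)=(0,3): 3·0+5·3=15≤25, 5·0+6·3=18≤22, objective 21.
(u,v)=(1,2): 3·1+5·2=13≤25, 5·1+6·2=17≤22, objective 17.
(u,v)=(0,2): 3·0+5·2=10≤25, 5·0+6·2=12≤22, objective 14.
Maximum is 21 at (u,v)=(0,3).

21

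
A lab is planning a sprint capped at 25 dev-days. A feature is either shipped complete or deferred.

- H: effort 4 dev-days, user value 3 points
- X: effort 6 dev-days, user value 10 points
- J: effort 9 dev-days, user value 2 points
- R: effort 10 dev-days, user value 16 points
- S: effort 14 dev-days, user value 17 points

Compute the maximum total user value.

Allowing fractional choices, the relaxed optimum would be about 36.9, but features are indivisible.
H + X + S: effort 4 + 6 + 14 = 24 ≤ 25, user value 3 + 10 + 17 = 30.
R + S: effort 10 + 14 = 24 ≤ 25, user value 16 + 17 = 33.
Best is R and S with total user value 33.

33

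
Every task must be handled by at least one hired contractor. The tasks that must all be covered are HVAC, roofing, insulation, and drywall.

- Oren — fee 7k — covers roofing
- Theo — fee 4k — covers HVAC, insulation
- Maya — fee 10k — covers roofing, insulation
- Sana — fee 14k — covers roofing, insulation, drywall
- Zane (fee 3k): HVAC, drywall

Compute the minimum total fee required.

This is a weighted set-cover instance.
Choose Maya and Zane: together they cover HVAC, roofing, insulation, drywall — every task.
Total fee: 10 + 3 = 13.

13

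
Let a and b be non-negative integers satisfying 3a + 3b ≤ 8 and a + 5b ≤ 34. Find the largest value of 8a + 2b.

16

The continuous relaxation peaks at (2.67, 0) with value 21.33; rounding to a feasible lattice point costs some objective.
(a,b)=(2,0): 3·2+3·0=6≤8, 1·2+5·0=2≤34, objective 16.
(a,b)=(1,1): 3·1+3·1=6≤8, 1·1+5·1=6≤34, objective 10.
(a,b)=(1,0): 3·1+3·0=3≤8, 1·1+5·0=1≤34, objective 8.
No feasible integer point exceeds 16.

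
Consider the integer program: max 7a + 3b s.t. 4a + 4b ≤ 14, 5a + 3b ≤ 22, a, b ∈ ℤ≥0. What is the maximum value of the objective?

21

The continuous relaxation peaks at (3.5, 0) with value 24.50; rounding to a feasible lattice point costs some objective.
(a,b)=(3,0) is feasible, giving 21.
(a,b)=(2,1) is feasible, giving 17.
(a,b)=(2,0) is feasible, giving 14.
Maximum is 21 at (a,b)=(3,0).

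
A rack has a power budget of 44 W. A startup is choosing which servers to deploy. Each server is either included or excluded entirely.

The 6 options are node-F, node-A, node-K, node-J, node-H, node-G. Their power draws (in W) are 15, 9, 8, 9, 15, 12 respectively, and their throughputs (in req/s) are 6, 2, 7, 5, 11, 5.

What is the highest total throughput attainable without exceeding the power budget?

28

node-K + node-J + node-H + node-G: power draw 8 + 9 + 15 + 12 = 44 ≤ 44, throughput 7 + 5 + 11 + 5 = 28.
node-A + node-K + node-J + node-H: power draw 9 + 8 + 9 + 15 = 41 ≤ 44, throughput 2 + 7 + 5 + 11 = 25.
Best is node-K, node-J, node-H, and node-G with total throughput 28.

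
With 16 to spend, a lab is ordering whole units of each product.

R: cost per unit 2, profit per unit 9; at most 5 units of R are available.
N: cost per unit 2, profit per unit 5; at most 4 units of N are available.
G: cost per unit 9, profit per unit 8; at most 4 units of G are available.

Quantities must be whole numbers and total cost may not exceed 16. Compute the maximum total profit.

This is a bounded integer knapsack.
5×R and 3×N: cost 16 ≤ 16, profit 5·9 + 3·5 = 60.
4×R and 4×N: cost 16 ≤ 16, profit 4·9 + 4·5 = 56.
Best is 60.

60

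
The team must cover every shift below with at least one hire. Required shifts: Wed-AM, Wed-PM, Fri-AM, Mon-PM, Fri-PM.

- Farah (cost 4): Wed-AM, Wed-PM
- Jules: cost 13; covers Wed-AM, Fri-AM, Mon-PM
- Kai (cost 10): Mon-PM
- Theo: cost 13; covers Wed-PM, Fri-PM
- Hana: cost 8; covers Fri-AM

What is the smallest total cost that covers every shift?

This is a weighted set-cover instance.
The greedy cost-per-new-shift heuristic would pick Farah, Jules, and Theo for 30, but a cheaper cover exists.
Choose Jules and Theo: together they cover Wed-AM, Wed-PM, Fri-AM, Mon-PM, Fri-PM — every shift.
Total cost: 13 + 13 = 26.
No cover costs less than 26.

26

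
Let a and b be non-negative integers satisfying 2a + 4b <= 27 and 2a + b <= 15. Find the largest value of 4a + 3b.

33

(a,b)=(6,3): 2·6+4·3=24≤27, 2·6+1·3=15≤15, objective 33.
(a,b)=(5,4): 2·5+4·4=26≤27, 2·5+1·4=14≤15, objective 32.
(a,b)=(6,2): 2·6+4·2=20≤27, 2·6+1·2=14≤15, objective 30.
(a,b)=(5,3): 2·5+4·3=22≤27, 2·5+1·3=13≤15, objective 29.
No feasible integer point exceeds 33.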